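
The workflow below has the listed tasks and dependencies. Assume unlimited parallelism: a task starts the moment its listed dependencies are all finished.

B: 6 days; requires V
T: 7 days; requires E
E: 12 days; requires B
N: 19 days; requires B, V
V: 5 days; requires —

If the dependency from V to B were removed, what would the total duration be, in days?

Original critical path: V→B→E→T = 5+6+12+7 = 30 ⇒ 30 days.
Without V→B, B's earliest start moves from 5 to 0.
New critical path: B→E→T = 6+12+7 = 25 ⇒ 25 days.

25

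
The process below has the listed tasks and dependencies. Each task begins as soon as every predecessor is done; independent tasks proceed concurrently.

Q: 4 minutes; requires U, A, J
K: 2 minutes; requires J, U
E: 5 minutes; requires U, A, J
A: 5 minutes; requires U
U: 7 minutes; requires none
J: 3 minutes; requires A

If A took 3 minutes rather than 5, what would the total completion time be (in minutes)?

18

Actual critical path: U→A→J→E = 7+5+3+5 = 20 ⇒ 20 minutes.
A is on the critical path; changing it to 3 makes that path 18 minutes.
The critical path is still U→A→J→E; finish is now 18 minutes.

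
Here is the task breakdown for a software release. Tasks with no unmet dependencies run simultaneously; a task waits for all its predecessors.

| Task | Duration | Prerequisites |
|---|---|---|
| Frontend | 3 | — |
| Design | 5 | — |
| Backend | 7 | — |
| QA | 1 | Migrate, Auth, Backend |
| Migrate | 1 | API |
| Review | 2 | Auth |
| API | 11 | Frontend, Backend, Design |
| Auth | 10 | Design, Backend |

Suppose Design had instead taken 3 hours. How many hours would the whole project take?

Baseline: Backend→API→Migrate→QA = 7+11+1+1 = 20 → 20 hours.
The longest path through Design is only 18 hours, so Design has float 2.
That remains the longest chain; total 20 hours.

20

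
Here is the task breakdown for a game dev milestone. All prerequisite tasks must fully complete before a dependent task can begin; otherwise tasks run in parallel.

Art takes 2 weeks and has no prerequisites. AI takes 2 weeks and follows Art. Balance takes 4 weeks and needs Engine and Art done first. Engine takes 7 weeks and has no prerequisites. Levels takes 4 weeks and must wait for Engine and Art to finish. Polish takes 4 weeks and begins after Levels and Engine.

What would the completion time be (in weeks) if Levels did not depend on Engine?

11

Before: longest chain Engine→Levels→Polish = 7+4+4 = 15, finish 15.
Without Engine→Levels, Levels's earliest start moves from 7 to 2.
After: Engine→Balance = 7+4 = 11 → 11 weeks.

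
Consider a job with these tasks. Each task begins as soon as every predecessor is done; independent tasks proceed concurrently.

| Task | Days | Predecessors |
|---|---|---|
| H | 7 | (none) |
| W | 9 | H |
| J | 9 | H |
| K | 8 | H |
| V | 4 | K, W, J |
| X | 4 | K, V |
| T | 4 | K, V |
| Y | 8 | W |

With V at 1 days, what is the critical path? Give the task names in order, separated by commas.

As given, the longest chain is H→W→V→X = 7+9+4+4 = 24, so the finish is 24 days.
V is on the critical path; changing it to 1 makes that path 21 days.
Now H→W→Y = 7+9+8 = 24 is longest, so the finish becomes 24 days.

H, W, Y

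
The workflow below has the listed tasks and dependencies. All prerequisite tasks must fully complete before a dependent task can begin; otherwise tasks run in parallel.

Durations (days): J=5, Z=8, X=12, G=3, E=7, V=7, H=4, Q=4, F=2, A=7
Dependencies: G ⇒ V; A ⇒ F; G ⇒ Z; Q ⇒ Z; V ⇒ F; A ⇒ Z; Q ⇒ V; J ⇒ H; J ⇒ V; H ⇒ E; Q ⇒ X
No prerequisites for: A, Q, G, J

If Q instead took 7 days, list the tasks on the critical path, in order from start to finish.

Q, X

Actual critical path: Q→X = 4+12 = 16 ⇒ 16 days.
Q is on the critical path; changing it to 7 makes that path 19 days.
The critical path is still Q→X; finish is now 19 days.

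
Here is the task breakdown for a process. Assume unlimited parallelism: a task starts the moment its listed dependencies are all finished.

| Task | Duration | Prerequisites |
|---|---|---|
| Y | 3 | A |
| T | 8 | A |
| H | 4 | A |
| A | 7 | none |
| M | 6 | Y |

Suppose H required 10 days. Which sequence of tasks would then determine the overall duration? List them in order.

A, H

Actual critical path: A→Y→M = 7+3+6 = 16 ⇒ 16 days.
H is off the critical path — its longest chain is 11 days, giving 5 of slack.
New critical path: A→H = 7+10 = 17 ⇒ 17 days.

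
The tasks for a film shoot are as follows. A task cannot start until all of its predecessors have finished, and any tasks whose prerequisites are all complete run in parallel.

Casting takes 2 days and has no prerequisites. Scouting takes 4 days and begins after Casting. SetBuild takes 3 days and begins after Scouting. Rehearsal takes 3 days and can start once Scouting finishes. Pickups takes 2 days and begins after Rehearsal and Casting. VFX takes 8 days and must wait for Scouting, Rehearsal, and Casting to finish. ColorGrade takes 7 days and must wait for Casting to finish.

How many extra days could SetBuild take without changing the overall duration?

Casting→Scouting→Rehearsal→VFX = 2+4+3+8 = 17 sets the makespan at 17 days.
The longest chain containing SetBuild totals 9 days.
Float = 17 − 9 = 8.

8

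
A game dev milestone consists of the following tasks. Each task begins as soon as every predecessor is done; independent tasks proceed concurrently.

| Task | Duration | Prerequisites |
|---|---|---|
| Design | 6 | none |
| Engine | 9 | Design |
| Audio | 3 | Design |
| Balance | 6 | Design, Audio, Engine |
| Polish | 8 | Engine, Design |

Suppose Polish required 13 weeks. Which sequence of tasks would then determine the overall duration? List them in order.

Design, Engine, Polish

The binding path is Design→Engine→Polish = 6+9+8 = 23; finish at 23 weeks.
Since Polish is critical, the +5 change carries straight to that chain (now 28 weeks).
The critical path is still Design→Engine→Polish; finish is now 28 weeks.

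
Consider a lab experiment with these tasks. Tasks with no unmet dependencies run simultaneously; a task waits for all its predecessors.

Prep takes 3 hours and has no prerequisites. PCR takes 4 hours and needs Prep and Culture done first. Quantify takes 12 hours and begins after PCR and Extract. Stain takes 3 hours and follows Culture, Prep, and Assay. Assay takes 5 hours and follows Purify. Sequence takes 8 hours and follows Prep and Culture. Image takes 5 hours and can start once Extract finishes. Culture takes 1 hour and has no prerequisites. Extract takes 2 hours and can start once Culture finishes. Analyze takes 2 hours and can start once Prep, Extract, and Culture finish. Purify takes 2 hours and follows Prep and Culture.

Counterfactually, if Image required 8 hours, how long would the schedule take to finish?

Baseline: Prep→PCR→Quantify = 3+4+12 = 19 → 19 hours.
Image has 11 hours of float (longest path through it is 8).
No other chain overtakes it, so the finish is 19 hours.

19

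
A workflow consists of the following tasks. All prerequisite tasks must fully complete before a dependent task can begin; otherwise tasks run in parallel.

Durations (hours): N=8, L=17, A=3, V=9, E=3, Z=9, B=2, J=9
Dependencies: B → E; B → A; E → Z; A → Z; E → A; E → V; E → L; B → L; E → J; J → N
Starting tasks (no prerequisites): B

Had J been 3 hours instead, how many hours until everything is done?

22

The binding path is B→E→J→N = 2+3+9+8 = 22; finish at 22 hours.
Since J is critical, the -6 change carries straight to that chain (now 16 hours).
Now B→E→L = 2+3+17 = 22 is longest, so the finish becomes 22 hours.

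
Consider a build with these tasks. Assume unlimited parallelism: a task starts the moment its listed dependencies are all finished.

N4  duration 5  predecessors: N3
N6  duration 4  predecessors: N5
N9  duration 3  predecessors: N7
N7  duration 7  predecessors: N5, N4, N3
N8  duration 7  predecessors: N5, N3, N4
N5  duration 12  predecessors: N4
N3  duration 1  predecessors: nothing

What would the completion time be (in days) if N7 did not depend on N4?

Before: longest chain N3→N4→N5→N7→N9 = 1+5+12+7+3 = 28, finish 28.
Dropping N4→N7 doesn't change N7's earliest start (18); another predecessor still binds.
After: N3→N4→N5→N7→N9 = 1+5+12+7+3 = 28 → 28 days.

28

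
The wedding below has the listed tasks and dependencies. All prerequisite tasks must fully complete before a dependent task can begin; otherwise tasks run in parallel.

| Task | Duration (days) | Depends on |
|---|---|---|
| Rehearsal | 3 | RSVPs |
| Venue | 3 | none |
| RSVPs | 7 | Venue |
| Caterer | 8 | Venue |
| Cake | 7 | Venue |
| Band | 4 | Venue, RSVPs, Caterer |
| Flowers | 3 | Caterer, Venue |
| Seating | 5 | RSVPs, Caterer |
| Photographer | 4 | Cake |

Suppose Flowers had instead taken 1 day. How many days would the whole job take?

16

The binding path is Venue→Caterer→Seating = 3+8+5 = 16; finish at 16 days.
Flowers has 2 days of float (longest path through it is 14).
The critical path is still Venue→Caterer→Seating; finish is now 16 days.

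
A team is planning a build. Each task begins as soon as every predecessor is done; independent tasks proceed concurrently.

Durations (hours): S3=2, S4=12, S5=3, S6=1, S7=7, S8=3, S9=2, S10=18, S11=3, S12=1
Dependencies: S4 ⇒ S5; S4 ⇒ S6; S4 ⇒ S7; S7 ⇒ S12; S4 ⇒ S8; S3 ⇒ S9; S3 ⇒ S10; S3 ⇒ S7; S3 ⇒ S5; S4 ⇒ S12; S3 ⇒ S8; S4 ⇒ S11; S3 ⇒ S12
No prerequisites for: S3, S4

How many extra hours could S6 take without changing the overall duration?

7

Critical path: S3→S10 = 2+18 = 20, so the finish is 20 hours.
The longest chain containing S6 totals 13 hours.
So S6 can slip 20 − 13 = 7 hours.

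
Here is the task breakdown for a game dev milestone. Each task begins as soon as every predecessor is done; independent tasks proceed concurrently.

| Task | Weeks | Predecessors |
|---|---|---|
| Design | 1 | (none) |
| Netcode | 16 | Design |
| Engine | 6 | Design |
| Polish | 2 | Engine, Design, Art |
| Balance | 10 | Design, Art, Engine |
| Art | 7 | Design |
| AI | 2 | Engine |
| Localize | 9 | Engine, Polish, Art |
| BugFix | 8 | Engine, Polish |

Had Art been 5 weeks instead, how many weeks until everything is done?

Actual critical path: Design→Art→Polish→Localize = 1+7+2+9 = 19 ⇒ 19 weeks.
Since Art is critical, the -2 change carries straight to that chain (now 17 weeks).
New critical path: Design→Engine→Polish→Localize = 1+6+2+9 = 18 ⇒ 18 weeks.

18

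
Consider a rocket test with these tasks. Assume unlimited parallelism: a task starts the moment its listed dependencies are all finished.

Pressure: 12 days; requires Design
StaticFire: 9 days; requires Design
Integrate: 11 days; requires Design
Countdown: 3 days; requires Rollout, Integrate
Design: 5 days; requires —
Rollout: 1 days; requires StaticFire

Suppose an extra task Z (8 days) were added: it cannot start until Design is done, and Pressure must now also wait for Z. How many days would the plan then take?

25

Originally the plan takes 19 days.
With Z inserted, Pressure now waits for max(Design, Z).
New critical path: Design→Z→Pressure = 5+8+12 = 25 ⇒ 25 days.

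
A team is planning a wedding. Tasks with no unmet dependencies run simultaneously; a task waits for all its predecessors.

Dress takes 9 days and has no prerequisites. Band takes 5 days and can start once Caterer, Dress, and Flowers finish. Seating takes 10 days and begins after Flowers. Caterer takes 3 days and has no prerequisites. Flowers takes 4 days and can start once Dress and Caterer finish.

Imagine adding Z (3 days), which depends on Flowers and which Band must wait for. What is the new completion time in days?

23

Originally the job takes 23 days.
With Z inserted, Band now waits for max(Caterer, Dress, Flowers, Z).
New critical path: Dress→Flowers→Seating = 9+4+10 = 23 ⇒ 23 days.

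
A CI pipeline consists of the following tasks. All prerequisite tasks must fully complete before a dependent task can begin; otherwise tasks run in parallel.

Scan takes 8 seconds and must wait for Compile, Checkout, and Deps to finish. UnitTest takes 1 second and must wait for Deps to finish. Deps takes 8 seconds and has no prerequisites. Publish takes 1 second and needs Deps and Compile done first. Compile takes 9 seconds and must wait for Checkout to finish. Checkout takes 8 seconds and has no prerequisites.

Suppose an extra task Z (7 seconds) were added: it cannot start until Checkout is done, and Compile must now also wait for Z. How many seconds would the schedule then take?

Originally the schedule takes 25 seconds.
With Z inserted, Compile now waits for max(Checkout, Z).
New critical path: Checkout→Z→Compile→Scan = 8+7+9+8 = 32 ⇒ 32 seconds.

32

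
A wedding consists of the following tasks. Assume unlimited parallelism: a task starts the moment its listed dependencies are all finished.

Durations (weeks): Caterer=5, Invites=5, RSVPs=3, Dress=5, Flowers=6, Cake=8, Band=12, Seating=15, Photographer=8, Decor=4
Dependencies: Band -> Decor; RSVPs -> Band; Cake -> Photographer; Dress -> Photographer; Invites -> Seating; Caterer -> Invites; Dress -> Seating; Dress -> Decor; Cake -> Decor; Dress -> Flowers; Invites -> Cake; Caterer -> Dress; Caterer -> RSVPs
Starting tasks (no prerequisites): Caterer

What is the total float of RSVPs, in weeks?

2

The longest chain is Caterer→Invites→Cake→Photographer = 5+5+8+8 = 26; overall finish 26 weeks.
Longest path through RSVPs: 24 weeks (earliest finish 8, latest finish 10).
Slack of RSVPs = 7 − 5 = 2 weeks.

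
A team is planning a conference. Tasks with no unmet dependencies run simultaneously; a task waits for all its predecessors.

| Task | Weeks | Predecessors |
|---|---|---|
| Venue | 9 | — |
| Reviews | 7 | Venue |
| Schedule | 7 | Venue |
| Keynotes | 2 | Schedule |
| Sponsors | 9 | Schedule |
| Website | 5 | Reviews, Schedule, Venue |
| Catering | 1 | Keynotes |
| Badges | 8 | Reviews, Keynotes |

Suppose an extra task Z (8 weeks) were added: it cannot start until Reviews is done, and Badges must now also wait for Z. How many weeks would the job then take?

Originally the job takes 26 weeks.
With Z inserted, Badges now waits for max(Reviews, Keynotes, Z).
New critical path: Venue→Reviews→Z→Badges = 9+7+8+8 = 32 ⇒ 32 weeks.

32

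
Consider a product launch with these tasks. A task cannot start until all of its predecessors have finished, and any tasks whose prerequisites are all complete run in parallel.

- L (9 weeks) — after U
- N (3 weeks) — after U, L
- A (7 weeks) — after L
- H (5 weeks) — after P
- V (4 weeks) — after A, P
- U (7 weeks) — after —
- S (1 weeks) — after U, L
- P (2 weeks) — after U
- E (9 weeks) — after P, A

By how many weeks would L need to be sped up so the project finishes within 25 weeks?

Current finish: 32 weeks; target: 25.
L is on every critical path, so each week cut from L cuts the finish by one (this holds down to a finish of 24).
Need 32 − 25 = 7 weeks off L → L becomes 2 weeks, finish becomes 25.

7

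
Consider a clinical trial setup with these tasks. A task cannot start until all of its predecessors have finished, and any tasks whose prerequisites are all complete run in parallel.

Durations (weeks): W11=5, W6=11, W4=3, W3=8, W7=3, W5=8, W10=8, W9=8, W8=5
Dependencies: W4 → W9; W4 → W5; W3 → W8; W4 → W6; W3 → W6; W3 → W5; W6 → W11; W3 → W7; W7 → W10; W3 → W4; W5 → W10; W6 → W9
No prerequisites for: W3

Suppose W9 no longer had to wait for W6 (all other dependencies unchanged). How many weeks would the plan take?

With the dependency in place, W3→W4→W6→W9 = 8+3+11+8 = 30 sets the finish at 30 weeks.
Without W6→W9, W9's earliest start moves from 22 to 11.
After: W3→W4→W5→W10 = 8+3+8+8 = 27 → 27 weeks.

27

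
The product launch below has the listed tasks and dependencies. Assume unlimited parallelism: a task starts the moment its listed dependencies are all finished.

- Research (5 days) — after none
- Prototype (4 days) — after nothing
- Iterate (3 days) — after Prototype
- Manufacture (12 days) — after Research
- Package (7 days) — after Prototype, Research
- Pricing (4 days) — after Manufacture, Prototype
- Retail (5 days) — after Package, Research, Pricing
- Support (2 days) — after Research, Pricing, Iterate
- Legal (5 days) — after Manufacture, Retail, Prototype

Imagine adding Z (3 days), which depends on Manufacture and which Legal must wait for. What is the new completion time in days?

Originally the project takes 31 days.
With Z inserted, Legal now waits for max(Manufacture, Retail, Prototype, Z).
New critical path: Research→Manufacture→Pricing→Retail→Legal = 5+12+4+5+5 = 31 ⇒ 31 days.

31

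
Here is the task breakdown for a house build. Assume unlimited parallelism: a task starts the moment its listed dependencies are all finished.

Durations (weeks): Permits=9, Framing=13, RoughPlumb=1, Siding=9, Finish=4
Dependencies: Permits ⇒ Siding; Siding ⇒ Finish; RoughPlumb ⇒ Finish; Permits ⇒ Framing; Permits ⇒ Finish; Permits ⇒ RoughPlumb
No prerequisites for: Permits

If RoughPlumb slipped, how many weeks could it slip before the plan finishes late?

8

Critical path: Permits→Framing = 9+13 = 22, so the finish is 22 weeks.
Longest path through RoughPlumb: 14 weeks (earliest finish 10, latest finish 18).
Slack of RoughPlumb = 17 − 9 = 8 weeks.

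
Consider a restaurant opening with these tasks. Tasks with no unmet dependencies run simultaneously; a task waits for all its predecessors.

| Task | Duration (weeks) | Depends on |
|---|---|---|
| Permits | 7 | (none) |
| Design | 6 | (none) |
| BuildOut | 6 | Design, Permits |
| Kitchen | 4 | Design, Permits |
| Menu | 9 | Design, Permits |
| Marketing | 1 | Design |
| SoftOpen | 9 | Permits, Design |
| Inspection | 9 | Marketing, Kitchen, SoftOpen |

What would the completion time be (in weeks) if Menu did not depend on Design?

Original critical path: Permits→SoftOpen→Inspection = 7+9+9 = 25 ⇒ 25 weeks.
Dropping Design→Menu doesn't change Menu's earliest start (7); another predecessor still binds.
New critical path: Permits→SoftOpen→Inspection = 7+9+9 = 25 ⇒ 25 weeks.

25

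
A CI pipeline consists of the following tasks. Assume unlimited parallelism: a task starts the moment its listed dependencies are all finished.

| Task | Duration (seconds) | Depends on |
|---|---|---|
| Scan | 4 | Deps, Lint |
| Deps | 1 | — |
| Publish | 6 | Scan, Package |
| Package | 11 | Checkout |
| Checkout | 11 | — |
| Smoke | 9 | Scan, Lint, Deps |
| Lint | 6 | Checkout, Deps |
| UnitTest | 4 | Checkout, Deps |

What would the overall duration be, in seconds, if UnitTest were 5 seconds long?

As given, the longest chain is Checkout→Lint→Scan→Smoke = 11+6+4+9 = 30, so the finish is 30 seconds.
The longest path through UnitTest is only 15 seconds, so UnitTest has float 15.
No other chain overtakes it, so the finish is 30 seconds.

30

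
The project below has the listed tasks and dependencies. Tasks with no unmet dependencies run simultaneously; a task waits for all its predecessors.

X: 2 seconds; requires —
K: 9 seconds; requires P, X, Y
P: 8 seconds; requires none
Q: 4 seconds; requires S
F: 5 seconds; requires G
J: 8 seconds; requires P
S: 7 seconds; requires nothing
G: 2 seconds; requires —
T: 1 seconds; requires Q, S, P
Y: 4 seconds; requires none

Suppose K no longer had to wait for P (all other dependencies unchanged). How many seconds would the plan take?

With the dependency in place, P→K = 8+9 = 17 sets the finish at 17 seconds.
Without P→K, K's earliest start moves from 8 to 4.
New critical path: P→J = 8+8 = 16 ⇒ 16 seconds.

16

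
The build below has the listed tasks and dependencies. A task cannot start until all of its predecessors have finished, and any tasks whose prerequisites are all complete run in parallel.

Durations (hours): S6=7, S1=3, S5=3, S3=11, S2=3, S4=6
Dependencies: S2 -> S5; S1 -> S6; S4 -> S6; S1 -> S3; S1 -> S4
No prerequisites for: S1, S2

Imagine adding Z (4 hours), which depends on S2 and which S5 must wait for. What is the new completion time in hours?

16

Originally the project takes 16 hours.
With Z inserted, S5 now waits for max(S2, Z).
New critical path: S1→S4→S6 = 3+6+7 = 16 ⇒ 16 hours.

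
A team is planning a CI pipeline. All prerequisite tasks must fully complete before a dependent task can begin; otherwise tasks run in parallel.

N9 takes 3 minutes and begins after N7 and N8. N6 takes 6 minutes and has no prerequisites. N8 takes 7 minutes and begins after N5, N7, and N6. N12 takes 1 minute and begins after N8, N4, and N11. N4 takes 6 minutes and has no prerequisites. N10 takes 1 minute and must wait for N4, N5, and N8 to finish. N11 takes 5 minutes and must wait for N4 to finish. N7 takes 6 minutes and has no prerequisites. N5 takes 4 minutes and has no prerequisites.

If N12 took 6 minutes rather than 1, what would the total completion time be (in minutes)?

19

As given, the longest chain is N6→N8→N9 = 6+7+3 = 16, so the finish is 16 minutes.
The longest path through N12 is only 14 minutes, so N12 has float 2.
New critical path: N6→N8→N12 = 6+7+6 = 19 ⇒ 19 minutes.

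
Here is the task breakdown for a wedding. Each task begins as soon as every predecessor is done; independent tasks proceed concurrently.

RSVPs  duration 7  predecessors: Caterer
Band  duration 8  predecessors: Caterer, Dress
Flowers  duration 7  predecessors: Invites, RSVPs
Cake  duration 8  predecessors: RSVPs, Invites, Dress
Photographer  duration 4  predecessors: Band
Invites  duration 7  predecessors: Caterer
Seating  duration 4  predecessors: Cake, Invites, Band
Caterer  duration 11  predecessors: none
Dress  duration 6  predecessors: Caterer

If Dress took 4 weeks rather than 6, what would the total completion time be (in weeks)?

Critical path before the change: Caterer→Invites→Cake→Seating = 11+7+8+4 = 30 giving 30 weeks.
The longest path through Dress is only 29 weeks, so Dress has float 1.
The critical path is still Caterer→Invites→Cake→Seating; finish is now 30 weeks.

30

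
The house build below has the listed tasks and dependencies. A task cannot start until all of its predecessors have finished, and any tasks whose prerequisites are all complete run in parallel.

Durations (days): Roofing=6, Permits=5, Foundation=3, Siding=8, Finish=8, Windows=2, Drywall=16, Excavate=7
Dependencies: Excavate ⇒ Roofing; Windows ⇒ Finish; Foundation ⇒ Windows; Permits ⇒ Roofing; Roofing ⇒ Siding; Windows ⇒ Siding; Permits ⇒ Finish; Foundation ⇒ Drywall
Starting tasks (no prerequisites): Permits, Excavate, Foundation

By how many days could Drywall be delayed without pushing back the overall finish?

Critical path: Excavate→Roofing→Siding = 7+6+8 = 21, so the finish is 21 days.
Longest path through Drywall: 19 days (earliest finish 19, latest finish 21).
Float = 21 − 19 = 2.

2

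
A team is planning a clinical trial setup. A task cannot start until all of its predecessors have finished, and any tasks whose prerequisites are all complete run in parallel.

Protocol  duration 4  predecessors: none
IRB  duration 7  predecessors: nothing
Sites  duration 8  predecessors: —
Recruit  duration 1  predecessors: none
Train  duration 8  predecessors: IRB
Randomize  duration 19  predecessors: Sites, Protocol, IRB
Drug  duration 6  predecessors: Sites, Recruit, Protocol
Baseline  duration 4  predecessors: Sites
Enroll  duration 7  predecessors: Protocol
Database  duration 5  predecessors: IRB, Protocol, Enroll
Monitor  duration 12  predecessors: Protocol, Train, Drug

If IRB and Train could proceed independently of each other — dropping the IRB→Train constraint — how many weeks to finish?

27

Original critical path: IRB→Train→Monitor = 7+8+12 = 27 ⇒ 27 weeks.
Without IRB→Train, Train's earliest start moves from 7 to 0.
The longest chain is now Sites→Randomize = 8+19 = 27, so the project takes 27 weeks.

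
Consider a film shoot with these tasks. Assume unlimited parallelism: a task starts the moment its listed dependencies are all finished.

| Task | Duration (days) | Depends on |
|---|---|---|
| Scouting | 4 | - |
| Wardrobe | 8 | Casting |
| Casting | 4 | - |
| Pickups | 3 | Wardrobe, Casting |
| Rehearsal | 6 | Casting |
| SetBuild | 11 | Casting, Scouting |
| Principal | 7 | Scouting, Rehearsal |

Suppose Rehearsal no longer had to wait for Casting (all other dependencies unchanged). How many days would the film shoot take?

15

Before: longest chain Casting→Rehearsal→Principal = 4+6+7 = 17, finish 17.
Without Casting→Rehearsal, Rehearsal's earliest start moves from 4 to 0.
After: Casting→SetBuild = 4+11 = 15 → 15 days.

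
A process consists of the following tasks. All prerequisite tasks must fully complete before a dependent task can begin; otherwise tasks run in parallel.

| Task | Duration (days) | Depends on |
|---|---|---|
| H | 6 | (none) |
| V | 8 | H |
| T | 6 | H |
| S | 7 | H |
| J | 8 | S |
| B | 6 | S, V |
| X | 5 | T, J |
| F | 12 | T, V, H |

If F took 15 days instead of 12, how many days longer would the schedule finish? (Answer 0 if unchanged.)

3

Actual critical path: H→V→F = 6+8+12 = 26 ⇒ 26 days.
F lies on that path, so at 15 days the path becomes 29 days.
No other chain overtakes it, so the finish is 29 days.
Change in finish: 29 − 26 = +3 days.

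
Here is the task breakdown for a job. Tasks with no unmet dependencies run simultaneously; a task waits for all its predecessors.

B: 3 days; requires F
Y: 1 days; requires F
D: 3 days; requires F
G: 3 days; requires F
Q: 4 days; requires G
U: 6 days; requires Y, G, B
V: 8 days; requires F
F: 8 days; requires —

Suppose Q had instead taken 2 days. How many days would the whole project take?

As given, the longest chain is F→G→U = 8+3+6 = 17, so the finish is 17 days.
Q is off the critical path — its longest chain is 15 days, giving 2 of slack.
The critical path is still F→G→U; finish is now 17 days.

17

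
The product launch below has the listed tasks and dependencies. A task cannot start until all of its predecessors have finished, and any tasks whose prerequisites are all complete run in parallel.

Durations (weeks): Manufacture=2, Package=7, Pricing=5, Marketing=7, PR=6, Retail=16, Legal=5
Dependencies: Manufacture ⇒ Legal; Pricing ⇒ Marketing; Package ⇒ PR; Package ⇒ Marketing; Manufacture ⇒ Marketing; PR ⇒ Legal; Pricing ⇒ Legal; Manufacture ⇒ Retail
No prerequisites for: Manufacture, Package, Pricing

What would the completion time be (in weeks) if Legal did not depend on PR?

18

With the dependency in place, Manufacture→Retail = 2+16 = 18 sets the finish at 18 weeks.
Without PR→Legal, Legal's earliest start moves from 13 to 5.
New critical path: Manufacture→Retail = 2+16 = 18 ⇒ 18 weeks.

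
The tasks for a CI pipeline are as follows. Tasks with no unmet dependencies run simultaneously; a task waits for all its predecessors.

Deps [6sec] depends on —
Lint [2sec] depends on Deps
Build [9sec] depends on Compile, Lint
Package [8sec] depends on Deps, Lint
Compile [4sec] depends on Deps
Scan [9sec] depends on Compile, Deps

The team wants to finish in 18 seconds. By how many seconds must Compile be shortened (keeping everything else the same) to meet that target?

1

Current finish: 19 seconds; target: 18.
Compile is on every critical path, so each second cut from Compile cuts the finish by one (this holds down to a finish of 17).
Need 19 − 18 = 1 second off Compile → Compile becomes 3 seconds, finish becomes 18.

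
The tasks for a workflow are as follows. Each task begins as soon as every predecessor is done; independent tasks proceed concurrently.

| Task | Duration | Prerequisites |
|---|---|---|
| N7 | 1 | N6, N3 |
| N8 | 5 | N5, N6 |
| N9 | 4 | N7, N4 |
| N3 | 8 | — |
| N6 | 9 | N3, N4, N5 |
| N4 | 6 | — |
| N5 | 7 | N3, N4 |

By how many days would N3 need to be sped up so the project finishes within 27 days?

Current finish: 29 days; target: 27.
N3 is on every critical path, so each day cut from N3 cuts the finish by one (this holds down to a finish of 27).
Need 29 − 27 = 2 days off N3 → N3 becomes 6 days, finish becomes 27.

2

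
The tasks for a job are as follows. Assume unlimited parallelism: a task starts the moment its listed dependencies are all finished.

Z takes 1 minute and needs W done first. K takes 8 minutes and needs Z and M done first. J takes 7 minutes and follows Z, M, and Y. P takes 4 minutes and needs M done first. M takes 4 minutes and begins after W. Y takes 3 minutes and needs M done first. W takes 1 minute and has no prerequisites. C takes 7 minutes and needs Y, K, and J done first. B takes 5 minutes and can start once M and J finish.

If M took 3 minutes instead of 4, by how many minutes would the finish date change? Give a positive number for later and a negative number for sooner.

-1

Actual critical path: W→M→Y→J→C = 1+4+3+7+7 = 22 ⇒ 22 minutes.
M is on the critical path; changing it to 3 makes that path 21 minutes.
No other chain overtakes it, so the finish is 21 minutes.
Change in finish: 21 − 22 = -1 minutes.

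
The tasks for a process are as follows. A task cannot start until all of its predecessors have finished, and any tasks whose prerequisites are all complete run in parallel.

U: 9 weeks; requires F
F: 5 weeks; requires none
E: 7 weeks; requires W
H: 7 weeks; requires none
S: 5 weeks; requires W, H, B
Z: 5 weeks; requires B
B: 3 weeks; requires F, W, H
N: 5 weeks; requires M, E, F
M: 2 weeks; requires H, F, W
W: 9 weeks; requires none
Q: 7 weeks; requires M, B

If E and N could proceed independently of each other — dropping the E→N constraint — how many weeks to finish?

With the dependency in place, W→E→N = 9+7+5 = 21 sets the finish at 21 weeks.
Without E→N, N's earliest start moves from 16 to 11.
New critical path: W→B→Q = 9+3+7 = 19 ⇒ 19 weeks.

19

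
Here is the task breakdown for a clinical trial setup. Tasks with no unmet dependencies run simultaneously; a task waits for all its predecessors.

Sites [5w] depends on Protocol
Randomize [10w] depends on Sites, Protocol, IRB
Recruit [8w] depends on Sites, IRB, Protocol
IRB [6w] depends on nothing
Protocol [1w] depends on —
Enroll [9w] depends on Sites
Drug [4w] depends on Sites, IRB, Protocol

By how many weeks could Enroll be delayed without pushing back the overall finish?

1

The longest chain is Protocol→Sites→Randomize = 1+5+10 = 16; overall finish 16 weeks.
The longest chain containing Enroll totals 15 weeks.
So Enroll can slip 16 − 15 = 1 week.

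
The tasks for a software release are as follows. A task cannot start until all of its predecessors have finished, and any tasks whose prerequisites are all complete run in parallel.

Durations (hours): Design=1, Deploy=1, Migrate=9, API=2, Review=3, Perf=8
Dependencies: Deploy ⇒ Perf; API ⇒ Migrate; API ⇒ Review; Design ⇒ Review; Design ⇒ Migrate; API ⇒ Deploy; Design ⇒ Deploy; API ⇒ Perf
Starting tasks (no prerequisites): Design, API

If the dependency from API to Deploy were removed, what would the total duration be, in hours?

Original critical path: API→Deploy→Perf = 2+1+8 = 11 ⇒ 11 hours.
Without API→Deploy, Deploy's earliest start moves from 2 to 1.
New critical path: API→Migrate = 2+9 = 11 ⇒ 11 hours.

11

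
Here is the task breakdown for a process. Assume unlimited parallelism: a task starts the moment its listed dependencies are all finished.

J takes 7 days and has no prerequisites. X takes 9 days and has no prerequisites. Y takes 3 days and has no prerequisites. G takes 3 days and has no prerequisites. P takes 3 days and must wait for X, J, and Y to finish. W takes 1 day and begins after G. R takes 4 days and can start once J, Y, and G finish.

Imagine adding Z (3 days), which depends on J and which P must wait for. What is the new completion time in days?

13

Originally the process takes 12 days.
With Z inserted, P now waits for max(X, J, Y, Z).
New critical path: J→Z→P = 7+3+3 = 13 ⇒ 13 days.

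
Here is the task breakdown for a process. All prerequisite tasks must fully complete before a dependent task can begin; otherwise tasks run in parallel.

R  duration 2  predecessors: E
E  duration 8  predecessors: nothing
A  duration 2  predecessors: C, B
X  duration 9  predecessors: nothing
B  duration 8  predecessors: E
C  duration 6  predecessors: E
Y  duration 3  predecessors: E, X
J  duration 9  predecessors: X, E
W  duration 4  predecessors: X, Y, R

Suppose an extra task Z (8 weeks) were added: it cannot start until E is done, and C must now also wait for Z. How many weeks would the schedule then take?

24

Originally the schedule takes 18 weeks.
With Z inserted, C now waits for max(E, Z).
New critical path: E→Z→C→A = 8+8+6+2 = 24 ⇒ 24 weeks.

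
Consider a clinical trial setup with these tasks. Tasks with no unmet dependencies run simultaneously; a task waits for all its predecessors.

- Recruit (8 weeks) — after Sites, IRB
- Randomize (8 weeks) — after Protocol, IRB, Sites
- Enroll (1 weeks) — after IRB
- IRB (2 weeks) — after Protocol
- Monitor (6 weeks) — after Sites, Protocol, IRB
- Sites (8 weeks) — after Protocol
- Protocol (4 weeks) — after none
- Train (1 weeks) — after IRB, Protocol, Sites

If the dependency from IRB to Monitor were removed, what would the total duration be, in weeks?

With the dependency in place, Protocol→Sites→Recruit = 4+8+8 = 20 sets the finish at 20 weeks.
Dropping IRB→Monitor doesn't change Monitor's earliest start (12); another predecessor still binds.
New critical path: Protocol→Sites→Recruit = 4+8+8 = 20 ⇒ 20 weeks.

20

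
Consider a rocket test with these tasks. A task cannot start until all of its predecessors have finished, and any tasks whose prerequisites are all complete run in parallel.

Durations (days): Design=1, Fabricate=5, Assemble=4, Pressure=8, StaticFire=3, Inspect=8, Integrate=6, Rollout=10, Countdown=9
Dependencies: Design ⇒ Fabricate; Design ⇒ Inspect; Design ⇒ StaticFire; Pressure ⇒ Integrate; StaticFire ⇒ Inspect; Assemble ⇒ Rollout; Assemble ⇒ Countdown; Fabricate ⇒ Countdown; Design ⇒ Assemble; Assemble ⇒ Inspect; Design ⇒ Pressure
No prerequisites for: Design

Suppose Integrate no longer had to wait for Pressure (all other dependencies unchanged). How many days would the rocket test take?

Before: longest chain Design→Fabricate→Countdown = 1+5+9 = 15, finish 15.
Without Pressure→Integrate, Integrate's earliest start moves from 9 to 0.
After: Design→Fabricate→Countdown = 1+5+9 = 15 → 15 days.

15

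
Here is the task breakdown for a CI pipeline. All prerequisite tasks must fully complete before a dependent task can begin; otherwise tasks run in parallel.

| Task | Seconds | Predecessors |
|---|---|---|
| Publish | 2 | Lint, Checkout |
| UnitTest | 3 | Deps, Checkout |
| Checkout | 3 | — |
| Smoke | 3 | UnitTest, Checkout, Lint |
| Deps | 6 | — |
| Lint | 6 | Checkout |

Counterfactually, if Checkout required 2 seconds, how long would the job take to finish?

12

Actual critical path: Checkout→Lint→Smoke = 3+6+3 = 12 ⇒ 12 seconds.
Checkout lies on that path, so at 2 seconds the path becomes 11 seconds.
The binding chain switches to Deps→UnitTest→Smoke = 6+3+3 = 12; finish 12 seconds.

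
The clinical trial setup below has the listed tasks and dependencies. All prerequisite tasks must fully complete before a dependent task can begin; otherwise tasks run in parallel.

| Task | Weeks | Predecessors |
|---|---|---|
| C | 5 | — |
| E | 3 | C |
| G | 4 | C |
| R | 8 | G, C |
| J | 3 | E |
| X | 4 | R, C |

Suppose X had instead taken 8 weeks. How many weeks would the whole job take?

The binding path is C→G→R→X = 5+4+8+4 = 21; finish at 21 weeks.
X is on the critical path; changing it to 8 makes that path 25 weeks.
The critical path is still C→G→R→X; finish is now 25 weeks.

25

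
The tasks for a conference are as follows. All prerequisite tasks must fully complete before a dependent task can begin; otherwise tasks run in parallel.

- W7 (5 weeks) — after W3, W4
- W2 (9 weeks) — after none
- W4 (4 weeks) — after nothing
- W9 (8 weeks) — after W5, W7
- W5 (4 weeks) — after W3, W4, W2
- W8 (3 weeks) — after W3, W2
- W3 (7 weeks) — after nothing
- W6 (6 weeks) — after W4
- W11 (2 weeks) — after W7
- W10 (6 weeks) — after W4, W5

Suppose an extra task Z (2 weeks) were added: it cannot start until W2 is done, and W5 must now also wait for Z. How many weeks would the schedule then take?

Originally the schedule takes 21 weeks.
With Z inserted, W5 now waits for max(W3, W4, W2, Z).
New critical path: W2→Z→W5→W9 = 9+2+4+8 = 23 ⇒ 23 weeks.

23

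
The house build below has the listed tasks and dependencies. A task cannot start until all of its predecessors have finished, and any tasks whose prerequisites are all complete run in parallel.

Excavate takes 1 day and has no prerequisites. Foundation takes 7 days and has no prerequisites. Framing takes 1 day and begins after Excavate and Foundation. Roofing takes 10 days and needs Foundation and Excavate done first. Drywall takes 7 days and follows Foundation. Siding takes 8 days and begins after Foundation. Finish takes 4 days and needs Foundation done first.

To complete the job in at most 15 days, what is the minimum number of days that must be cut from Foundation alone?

2

Current finish: 17 days; target: 15.
Foundation is on every critical path, so each day cut from Foundation cuts the finish by one (this holds down to a finish of 11).
Need 17 − 15 = 2 days off Foundation → Foundation becomes 5 days, finish becomes 15.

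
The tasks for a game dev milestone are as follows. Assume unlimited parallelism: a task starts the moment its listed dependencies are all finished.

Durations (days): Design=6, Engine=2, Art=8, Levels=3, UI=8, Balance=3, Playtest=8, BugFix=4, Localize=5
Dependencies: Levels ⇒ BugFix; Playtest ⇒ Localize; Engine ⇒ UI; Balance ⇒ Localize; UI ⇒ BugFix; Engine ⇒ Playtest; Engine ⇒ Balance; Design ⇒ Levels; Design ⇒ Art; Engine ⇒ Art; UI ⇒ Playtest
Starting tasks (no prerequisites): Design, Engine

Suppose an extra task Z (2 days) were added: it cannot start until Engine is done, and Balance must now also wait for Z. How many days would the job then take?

Originally the job takes 23 days.
With Z inserted, Balance now waits for max(Engine, Z).
New critical path: Engine→UI→Playtest→Localize = 2+8+8+5 = 23 ⇒ 23 days.

23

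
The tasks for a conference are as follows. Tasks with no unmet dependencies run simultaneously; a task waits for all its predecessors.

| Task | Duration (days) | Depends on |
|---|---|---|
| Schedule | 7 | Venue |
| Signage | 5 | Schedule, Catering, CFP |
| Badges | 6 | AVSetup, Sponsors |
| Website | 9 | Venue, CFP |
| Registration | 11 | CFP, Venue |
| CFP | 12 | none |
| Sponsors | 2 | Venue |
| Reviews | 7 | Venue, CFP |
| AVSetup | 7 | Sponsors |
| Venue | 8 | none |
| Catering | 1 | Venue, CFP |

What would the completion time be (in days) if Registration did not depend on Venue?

With the dependency in place, Venue→Sponsors→AVSetup→Badges = 8+2+7+6 = 23 sets the finish at 23 days.
Dropping Venue→Registration doesn't change Registration's earliest start (12); another predecessor still binds.
After: Venue→Sponsors→AVSetup→Badges = 8+2+7+6 = 23 → 23 days.

23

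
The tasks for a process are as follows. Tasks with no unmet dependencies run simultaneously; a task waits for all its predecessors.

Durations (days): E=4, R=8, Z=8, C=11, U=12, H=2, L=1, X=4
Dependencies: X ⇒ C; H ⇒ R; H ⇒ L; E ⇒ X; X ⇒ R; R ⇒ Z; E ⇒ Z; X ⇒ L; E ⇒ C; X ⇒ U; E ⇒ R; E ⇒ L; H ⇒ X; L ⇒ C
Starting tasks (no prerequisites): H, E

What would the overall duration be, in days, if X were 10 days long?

30

The binding path is E→X→R→Z = 4+4+8+8 = 24; finish at 24 days.
Since X is critical, the +6 change carries straight to that chain (now 30 days).
That remains the longest chain; total 30 days.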